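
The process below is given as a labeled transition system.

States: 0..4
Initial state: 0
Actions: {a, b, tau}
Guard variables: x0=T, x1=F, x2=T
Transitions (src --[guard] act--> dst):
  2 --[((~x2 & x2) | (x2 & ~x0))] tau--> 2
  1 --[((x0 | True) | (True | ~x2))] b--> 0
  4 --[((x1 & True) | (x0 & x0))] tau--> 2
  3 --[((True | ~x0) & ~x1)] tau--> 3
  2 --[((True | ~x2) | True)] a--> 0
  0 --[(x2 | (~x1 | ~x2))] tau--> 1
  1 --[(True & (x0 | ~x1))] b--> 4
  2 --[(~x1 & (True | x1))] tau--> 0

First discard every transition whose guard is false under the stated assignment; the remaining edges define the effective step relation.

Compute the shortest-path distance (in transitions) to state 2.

Answer: 3

Analysis:
Layered search for 2:
  L0 = {0}
  L1 = {1}
  L2 = {4}
  L3 = {2}
2 enters at depth 3; path tau·b·tau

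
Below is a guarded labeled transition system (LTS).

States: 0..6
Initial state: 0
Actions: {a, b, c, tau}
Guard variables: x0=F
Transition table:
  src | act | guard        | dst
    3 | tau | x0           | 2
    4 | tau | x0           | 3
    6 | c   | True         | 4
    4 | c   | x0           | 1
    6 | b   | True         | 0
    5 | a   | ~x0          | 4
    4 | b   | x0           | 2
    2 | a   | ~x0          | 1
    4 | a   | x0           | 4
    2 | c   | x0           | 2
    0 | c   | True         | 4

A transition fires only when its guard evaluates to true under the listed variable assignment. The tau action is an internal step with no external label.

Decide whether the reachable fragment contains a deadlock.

R = {0,4}
  0: c→4  [1 exit(s)]
  4: ∅  [no exit]
witness 4: c

Answer: DEADLOCK at state 4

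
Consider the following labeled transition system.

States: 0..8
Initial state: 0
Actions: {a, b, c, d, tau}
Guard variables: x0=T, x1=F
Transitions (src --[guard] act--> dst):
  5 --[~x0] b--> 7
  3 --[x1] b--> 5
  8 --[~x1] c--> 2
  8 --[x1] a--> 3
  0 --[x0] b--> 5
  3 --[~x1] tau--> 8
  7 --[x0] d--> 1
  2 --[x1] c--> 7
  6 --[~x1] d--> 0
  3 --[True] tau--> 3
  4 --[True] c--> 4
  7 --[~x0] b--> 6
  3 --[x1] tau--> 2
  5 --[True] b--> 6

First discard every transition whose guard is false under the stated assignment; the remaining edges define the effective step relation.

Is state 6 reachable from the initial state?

Answer: REACHABLE

Analysis:
8 transition(s) survive guard evaluation.
depth 0: {0}
depth 1: {5}  now seen {0,5}
depth 2: {6}  now seen {0,5,6}
R = {0,5,6}
witness 6: b·b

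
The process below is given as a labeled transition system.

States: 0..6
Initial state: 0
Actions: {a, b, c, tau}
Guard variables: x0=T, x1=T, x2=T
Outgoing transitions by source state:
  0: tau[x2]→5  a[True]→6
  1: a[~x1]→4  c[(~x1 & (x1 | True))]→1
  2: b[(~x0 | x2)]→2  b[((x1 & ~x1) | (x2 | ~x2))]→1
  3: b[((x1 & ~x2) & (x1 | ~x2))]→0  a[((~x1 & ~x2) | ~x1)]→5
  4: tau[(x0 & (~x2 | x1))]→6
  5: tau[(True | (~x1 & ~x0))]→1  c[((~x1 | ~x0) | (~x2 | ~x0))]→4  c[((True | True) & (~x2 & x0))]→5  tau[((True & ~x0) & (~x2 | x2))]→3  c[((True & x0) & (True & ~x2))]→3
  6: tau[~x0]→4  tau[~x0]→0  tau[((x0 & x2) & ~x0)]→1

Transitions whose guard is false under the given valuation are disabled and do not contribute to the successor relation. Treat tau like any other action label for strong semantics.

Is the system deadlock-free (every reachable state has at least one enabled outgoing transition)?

Answer: DEADLOCK at state 1

Working:
Reachable = {0,1,5,6}
  0: a→6  tau→5  [2 out]
  1: ∅  [deadlock]
  5: tau→1  [1 out]
  6: ∅  [deadlock]
Path to 1: tau·tau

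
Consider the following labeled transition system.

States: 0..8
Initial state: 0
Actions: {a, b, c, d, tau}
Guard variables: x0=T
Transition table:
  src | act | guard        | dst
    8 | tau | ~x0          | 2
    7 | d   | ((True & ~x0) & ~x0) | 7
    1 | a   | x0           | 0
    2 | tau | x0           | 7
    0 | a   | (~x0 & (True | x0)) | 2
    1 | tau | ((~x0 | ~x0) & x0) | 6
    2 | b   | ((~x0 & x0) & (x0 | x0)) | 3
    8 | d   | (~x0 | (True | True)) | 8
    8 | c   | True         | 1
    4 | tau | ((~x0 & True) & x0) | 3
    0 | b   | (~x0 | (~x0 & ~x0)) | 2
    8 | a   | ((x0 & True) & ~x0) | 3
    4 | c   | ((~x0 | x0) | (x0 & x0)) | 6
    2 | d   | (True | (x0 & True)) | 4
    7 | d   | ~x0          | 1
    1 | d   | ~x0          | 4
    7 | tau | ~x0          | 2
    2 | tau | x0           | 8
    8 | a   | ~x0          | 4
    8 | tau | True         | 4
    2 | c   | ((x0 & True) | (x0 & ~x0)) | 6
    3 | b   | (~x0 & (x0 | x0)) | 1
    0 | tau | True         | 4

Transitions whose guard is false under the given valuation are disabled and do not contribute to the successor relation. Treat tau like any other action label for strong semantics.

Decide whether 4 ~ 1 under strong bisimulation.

Bisimulation quotient by refinement:
  P[0] = {{0,1,2,3,4,5,6,7,8}}
  P[1] = {{0},{1},{2,8},{3,5,6,7},{4}}
  P[2] = {{0},{1},{2},{3,5,6,7},{4},{8}}
Fixed point at round 3; 6 class(es).
class of 4: {4}; class of 1: {1}

Answer: NOT BISIMILAR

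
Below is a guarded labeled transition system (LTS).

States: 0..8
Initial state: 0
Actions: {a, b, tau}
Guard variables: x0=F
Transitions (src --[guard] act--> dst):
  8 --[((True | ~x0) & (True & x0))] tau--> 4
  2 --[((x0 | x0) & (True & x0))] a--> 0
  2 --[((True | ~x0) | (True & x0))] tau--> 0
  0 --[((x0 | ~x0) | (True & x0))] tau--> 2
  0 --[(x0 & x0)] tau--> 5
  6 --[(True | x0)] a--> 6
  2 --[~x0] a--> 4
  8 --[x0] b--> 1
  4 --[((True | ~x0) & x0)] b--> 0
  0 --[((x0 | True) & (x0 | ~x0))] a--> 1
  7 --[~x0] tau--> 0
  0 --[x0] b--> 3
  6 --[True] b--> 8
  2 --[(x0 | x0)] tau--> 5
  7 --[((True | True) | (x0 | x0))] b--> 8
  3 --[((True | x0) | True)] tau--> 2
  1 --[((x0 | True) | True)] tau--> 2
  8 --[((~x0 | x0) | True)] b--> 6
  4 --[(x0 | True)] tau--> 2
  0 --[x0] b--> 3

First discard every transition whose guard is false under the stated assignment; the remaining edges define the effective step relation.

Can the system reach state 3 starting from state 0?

12 transition(s) survive guard evaluation.
Layer 0: {0}
Layer 1: {1,2}  cumulative {0,1,2}
Layer 2: {4}  cumulative {0,1,2,4}
Reachable = {0,1,2,4}

Answer: UNREACHABLE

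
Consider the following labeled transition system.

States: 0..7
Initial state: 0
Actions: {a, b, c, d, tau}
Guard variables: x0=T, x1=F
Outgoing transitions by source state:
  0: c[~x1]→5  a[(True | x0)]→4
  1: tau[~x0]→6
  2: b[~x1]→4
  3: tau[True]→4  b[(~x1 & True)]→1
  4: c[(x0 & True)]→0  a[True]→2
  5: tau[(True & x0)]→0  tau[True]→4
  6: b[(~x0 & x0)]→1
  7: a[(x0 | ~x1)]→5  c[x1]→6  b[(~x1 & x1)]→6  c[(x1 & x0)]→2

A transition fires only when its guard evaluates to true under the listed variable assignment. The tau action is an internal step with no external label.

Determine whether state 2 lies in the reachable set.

Answer: REACHABLE

Analysis:
After dropping false guards: 10 live edges.
Layer 0: {0}
Layer 1: {4,5}  now seen {0,4,5}
Layer 2: {2}  now seen {0,2,4,5}
R = {0,2,4,5}
trace reaching 2: a·a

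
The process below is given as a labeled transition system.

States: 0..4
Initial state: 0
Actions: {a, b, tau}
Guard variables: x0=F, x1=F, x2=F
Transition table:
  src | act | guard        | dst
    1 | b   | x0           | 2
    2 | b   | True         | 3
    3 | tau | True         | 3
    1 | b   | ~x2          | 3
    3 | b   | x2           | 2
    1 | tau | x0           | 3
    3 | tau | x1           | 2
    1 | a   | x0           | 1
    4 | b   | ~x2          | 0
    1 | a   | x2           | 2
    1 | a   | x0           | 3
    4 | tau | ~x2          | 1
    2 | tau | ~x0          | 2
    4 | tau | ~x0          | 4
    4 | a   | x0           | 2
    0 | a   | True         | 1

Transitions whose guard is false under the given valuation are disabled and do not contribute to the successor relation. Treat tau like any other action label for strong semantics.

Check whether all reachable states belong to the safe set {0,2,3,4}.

Answer: INVARIANT VIOLATED at state 1

Working:
Safe = {0,2,3,4}
Reachable = {0,1,3}
  0: ✓
  1: outside
  3: ✓
witness against invariant: a → 1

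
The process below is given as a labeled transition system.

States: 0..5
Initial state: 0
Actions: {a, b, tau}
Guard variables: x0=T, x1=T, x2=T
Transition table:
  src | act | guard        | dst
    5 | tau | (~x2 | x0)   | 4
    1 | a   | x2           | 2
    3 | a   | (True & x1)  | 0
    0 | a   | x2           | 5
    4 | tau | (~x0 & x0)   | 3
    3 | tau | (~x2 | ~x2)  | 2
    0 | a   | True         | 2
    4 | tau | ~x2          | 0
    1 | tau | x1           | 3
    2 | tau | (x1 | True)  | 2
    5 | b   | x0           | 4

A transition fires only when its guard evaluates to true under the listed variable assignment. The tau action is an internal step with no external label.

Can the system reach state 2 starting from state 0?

Answer: REACHABLE

Analysis:
After dropping false guards: 8 live edges.
Layer 0: {0}
Layer 1: {2,5}  now seen {0,2,5}
Layer 2: {4}  now seen {0,2,4,5}
R = {0,2,4,5}
witness 2: a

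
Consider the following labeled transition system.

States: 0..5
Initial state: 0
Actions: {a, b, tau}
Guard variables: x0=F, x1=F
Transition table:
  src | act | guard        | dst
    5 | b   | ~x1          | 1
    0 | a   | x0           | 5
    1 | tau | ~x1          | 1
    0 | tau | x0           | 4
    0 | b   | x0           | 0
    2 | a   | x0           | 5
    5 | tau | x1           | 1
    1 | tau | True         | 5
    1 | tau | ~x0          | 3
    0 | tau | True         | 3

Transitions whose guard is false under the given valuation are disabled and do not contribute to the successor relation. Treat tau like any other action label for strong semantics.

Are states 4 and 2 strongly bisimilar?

Answer: BISIMILAR

Working:
Refine partition for ~:
  round 0: {{0,1,2,3,4,5}}
  round 1: {{0,1},{2,3,4},{5}}
  round 2: {{0},{1},{2,3,4},{5}}
Fixed point at round 3; 4 class(es).
class of 4: {2,3,4}; class of 2: {2,3,4}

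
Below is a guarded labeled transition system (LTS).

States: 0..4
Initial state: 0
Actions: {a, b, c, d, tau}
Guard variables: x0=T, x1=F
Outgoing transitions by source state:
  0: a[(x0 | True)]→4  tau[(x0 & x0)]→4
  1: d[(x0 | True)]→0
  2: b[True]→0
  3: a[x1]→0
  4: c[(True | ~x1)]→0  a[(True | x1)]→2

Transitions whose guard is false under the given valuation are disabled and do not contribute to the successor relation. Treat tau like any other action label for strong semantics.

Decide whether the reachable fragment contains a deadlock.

R = {0,2,4}
  0: a→4  tau→4  [2 exit(s)]
  2: b→0  [1 exit(s)]
  4: a→2  c→0  [2 exit(s)]

Answer: DEADLOCK-FREE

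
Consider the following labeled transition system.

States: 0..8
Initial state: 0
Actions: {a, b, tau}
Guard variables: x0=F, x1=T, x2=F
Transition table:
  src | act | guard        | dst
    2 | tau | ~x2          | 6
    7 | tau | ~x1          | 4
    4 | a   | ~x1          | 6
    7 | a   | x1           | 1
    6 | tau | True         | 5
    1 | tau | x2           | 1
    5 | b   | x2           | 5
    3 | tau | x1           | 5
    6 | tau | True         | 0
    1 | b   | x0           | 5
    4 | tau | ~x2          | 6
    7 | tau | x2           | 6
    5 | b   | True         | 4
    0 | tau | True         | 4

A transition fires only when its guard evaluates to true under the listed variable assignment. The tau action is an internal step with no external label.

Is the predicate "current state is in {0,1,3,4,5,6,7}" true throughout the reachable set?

Safe = {0,1,3,4,5,6,7}
Reach set: {0,4,5,6}
  0: ok
  4: ok
  5: ok
  6: ok

Answer: INVARIANT HOLDS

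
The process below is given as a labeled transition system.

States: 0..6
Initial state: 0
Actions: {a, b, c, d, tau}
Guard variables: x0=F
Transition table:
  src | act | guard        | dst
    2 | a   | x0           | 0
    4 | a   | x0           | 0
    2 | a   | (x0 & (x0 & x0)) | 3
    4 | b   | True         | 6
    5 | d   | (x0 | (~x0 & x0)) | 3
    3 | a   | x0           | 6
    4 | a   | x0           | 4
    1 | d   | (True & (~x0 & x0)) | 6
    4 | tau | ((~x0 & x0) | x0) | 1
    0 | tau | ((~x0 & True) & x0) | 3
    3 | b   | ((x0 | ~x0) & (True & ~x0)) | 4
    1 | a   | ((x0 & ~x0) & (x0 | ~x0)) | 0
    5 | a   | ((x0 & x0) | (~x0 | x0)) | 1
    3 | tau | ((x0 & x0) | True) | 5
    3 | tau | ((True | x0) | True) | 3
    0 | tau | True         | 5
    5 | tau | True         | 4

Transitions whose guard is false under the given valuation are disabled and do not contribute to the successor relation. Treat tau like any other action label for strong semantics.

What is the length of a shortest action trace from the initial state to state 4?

Answer: 2

Working:
BFS to 4:
  depth 0: {0}
  depth 1: {5}
  depth 2: {1,4}
first hit 4 at d=2 via tau·tau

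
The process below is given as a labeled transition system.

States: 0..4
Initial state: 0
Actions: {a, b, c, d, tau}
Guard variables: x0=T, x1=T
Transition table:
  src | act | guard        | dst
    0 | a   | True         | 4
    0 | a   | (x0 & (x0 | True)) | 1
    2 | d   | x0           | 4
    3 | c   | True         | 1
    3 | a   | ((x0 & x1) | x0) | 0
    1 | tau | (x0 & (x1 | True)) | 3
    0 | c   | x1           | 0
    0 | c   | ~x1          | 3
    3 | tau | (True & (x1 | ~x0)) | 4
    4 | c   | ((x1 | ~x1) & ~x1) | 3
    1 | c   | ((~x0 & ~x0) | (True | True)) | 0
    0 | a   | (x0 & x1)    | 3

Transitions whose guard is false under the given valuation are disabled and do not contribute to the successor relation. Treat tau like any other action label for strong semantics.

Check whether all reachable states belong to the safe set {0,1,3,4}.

Allowed set {0,1,3,4}
R = {0,1,3,4}
  0: ✓
  1: ✓
  3: ✓
  4: ✓

Answer: INVARIANT HOLDS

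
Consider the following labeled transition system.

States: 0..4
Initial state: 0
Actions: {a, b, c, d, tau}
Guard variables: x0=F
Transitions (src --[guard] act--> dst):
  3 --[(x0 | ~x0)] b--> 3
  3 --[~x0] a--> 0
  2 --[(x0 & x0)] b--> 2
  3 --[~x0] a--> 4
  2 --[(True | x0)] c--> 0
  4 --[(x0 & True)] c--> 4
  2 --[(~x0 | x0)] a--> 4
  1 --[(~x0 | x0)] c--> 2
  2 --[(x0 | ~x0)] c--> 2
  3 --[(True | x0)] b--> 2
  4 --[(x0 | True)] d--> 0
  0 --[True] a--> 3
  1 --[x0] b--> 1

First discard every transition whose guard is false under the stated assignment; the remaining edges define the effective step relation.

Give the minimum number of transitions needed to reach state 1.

Answer: UNREACHABLE

Trace:
Layered search for 1:
  depth 0: {0}
  depth 1: {3}
  depth 2: {2,4}
1 never appears.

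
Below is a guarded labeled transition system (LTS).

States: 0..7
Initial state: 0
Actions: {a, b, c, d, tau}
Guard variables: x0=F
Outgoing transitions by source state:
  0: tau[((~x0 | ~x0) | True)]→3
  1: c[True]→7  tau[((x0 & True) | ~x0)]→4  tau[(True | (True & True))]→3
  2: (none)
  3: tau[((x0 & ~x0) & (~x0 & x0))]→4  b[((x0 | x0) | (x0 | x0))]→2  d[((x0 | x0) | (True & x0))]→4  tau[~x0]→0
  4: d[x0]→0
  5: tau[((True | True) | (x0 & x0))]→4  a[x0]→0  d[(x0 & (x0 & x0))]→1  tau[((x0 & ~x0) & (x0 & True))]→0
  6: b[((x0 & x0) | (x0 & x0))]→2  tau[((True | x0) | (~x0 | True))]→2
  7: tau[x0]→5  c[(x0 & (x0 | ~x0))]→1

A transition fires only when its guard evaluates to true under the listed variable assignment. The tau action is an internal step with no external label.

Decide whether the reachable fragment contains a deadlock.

Answer: DEADLOCK-FREE

Analysis:
Reachable = {0,3}
  0: tau→3  [1 out]
  3: tau→0  [1 out]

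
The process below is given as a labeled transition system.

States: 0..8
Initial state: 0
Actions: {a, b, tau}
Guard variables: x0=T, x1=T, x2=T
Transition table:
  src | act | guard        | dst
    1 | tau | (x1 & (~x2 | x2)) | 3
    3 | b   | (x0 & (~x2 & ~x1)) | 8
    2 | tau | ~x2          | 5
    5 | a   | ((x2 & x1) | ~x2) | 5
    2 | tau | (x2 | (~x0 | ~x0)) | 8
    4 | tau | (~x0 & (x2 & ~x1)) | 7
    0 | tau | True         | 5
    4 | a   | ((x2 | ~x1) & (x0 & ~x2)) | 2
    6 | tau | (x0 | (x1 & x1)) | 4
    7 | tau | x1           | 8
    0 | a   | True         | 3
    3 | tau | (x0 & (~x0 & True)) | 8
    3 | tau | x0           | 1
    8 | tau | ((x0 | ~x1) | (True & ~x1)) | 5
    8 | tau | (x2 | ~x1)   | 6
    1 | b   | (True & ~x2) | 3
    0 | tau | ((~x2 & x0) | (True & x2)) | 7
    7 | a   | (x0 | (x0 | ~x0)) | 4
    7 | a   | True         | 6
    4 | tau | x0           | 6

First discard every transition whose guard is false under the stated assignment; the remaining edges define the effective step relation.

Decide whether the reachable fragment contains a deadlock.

Reach set: {0,1,3,4,5,6,7,8}
  0: a→3  tau→5  tau→7  [3 exit(s)]
  1: tau→3  [1 exit(s)]
  3: tau→1  [1 exit(s)]
  4: tau→6  [1 exit(s)]
  5: a→5  [1 exit(s)]
  6: tau→4  [1 exit(s)]
  7: a→4  a→6  tau→8  [3 exit(s)]
  8: tau→5  tau→6  [2 exit(s)]

Answer: DEADLOCK-FREE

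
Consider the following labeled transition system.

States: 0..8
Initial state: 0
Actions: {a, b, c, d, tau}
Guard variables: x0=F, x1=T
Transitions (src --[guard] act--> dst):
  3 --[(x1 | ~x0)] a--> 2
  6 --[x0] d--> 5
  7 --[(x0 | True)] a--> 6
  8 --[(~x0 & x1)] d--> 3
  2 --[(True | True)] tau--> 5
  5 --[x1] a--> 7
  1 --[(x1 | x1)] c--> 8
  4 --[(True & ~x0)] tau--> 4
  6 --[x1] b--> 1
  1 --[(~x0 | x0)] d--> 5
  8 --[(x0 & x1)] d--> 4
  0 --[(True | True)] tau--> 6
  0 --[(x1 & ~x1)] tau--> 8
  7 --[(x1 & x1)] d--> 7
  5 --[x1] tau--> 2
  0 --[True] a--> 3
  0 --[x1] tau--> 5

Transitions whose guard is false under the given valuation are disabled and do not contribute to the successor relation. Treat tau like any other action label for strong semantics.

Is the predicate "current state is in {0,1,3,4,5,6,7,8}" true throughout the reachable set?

Answer: INVARIANT VIOLATED at state 2

Working:
Allowed set {0,1,3,4,5,6,7,8}
Reachable = {0,1,2,3,5,6,7,8}
  0: ✓
  1: ✓
  2: outside
  3: ✓
  5: ✓
  6: ✓
  7: ✓
  8: ✓
reach 2 via tau·tau — violates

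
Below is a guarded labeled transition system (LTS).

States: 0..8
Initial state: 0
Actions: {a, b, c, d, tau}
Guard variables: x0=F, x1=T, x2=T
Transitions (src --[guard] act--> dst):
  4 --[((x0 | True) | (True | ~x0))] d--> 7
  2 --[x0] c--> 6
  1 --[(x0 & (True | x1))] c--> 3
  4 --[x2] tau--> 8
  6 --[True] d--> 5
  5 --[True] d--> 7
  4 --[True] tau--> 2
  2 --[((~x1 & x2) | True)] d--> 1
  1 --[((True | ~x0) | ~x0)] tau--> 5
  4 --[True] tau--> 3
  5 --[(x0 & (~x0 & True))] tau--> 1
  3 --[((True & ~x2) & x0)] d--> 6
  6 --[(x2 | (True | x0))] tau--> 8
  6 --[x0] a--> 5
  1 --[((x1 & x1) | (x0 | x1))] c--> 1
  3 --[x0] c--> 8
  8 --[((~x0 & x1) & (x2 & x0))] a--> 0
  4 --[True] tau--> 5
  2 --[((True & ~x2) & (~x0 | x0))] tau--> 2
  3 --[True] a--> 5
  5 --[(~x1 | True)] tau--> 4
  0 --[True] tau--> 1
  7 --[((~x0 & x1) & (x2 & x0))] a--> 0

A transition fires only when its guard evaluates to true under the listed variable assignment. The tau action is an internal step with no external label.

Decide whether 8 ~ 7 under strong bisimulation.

Refine partition for ~:
  π0 = {{0,1,2,3,4,5,6,7,8}}
  π1 = {{0},{1},{2},{3},{4,5,6},{7,8}}
  π2 = {{0},{1},{2},{3},{4},{5},{6},{7,8}}
Fixed point at round 3; 8 class(es).
[8]={7,8}  [7]={7,8}

Answer: BISIMILAR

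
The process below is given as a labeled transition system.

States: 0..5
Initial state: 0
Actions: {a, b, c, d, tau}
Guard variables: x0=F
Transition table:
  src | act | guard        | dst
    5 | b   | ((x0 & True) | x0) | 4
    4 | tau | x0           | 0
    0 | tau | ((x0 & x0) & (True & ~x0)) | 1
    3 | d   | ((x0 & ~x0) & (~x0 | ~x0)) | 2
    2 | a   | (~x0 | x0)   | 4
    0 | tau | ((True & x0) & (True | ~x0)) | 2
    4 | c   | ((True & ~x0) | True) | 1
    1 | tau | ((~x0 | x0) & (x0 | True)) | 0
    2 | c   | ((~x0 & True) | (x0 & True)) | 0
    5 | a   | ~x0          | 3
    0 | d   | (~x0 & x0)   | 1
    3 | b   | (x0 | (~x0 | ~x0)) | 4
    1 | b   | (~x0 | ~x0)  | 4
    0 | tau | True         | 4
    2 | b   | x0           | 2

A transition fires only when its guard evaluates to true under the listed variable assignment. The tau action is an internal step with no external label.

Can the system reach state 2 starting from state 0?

8 transition(s) survive guard evaluation.
L0 = {0}
L1 = {4}  now seen {0,4}
L2 = {1}  now seen {0,1,4}
R = {0,1,4}

Answer: UNREACHABLE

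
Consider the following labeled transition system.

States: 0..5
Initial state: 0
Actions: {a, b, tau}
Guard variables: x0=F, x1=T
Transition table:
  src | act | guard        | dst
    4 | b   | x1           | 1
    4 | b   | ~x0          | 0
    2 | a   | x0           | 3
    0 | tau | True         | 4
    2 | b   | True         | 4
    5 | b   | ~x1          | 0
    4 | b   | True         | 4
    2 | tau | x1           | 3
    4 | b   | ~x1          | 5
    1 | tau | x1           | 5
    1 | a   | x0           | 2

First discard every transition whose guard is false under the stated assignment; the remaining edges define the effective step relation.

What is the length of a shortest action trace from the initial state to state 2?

Answer: UNREACHABLE

Trace:
Breadth-first toward 2:
  Layer 0: {0}
  Layer 1: {4}
  Layer 2: {1}
  Layer 3: {5}
2 never appears.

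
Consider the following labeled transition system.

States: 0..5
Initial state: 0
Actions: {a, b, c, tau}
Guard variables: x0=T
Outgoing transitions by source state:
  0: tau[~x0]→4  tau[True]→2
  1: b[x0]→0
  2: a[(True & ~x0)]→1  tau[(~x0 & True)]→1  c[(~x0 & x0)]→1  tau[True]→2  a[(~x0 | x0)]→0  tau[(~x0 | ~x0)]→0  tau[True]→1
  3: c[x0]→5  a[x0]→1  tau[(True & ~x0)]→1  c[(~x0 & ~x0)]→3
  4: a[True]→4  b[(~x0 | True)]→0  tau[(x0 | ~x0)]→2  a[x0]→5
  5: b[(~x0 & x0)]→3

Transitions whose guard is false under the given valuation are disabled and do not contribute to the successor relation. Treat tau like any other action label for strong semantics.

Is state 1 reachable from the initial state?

After dropping false guards: 11 live edges.
depth 0: {0}
depth 1: {2}  cumulative {0,2}
depth 2: {1}  cumulative {0,1,2}
Reach set: {0,1,2}
trace reaching 1: tau·tau

Answer: REACHABLE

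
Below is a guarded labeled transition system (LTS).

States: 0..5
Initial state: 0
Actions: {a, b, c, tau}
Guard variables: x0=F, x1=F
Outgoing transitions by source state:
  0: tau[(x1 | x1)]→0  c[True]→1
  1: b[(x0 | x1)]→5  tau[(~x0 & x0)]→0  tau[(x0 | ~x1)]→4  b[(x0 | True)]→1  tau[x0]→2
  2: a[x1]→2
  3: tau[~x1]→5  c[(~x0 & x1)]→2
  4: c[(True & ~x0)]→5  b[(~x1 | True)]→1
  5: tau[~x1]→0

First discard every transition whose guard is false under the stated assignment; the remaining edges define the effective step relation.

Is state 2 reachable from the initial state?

Answer: UNREACHABLE

Working:
After dropping false guards: 7 live edges.
depth 0: {0}
depth 1: {1}  cumulative {0,1}
depth 2: {4}  cumulative {0,1,4}
depth 3: {5}  cumulative {0,1,4,5}
Reachable = {0,1,4,5}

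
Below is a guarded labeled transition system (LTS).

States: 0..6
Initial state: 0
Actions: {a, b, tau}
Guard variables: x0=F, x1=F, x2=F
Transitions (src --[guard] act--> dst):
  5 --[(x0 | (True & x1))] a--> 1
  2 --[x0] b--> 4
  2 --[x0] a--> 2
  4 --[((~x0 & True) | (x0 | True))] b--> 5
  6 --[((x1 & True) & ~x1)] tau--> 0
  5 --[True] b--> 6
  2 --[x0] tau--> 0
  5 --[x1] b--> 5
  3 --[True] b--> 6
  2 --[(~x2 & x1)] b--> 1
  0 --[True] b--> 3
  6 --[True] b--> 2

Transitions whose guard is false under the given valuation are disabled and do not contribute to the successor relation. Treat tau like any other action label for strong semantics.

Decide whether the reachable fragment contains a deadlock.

Answer: DEADLOCK at state 2

Analysis:
R = {0,2,3,6}
  0: b→3  [1 out]
  2: ∅  [deadlock]
  3: b→6  [1 out]
  6: b→2  [1 out]
Path to 2: b·b·b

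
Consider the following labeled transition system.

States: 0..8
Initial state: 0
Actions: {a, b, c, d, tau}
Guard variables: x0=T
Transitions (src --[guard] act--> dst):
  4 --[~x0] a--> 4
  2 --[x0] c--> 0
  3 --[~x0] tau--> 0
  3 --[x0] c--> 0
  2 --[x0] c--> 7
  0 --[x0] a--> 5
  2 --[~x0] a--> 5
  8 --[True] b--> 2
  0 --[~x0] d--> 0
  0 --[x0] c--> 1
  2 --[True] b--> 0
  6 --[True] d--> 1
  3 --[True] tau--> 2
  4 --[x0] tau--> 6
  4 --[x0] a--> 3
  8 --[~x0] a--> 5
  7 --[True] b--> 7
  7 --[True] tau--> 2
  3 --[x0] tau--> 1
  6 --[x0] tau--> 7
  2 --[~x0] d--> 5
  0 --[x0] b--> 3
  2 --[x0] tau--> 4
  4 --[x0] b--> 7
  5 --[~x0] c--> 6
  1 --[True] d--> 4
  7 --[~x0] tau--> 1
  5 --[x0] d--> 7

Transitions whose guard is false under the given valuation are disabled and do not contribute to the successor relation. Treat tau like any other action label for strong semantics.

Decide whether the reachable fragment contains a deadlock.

Reach set: {0,1,2,3,4,5,6,7}
  0: a→5  b→3  c→1  [3 out]
  1: d→4  [1 out]
  2: b→0  c→0  c→7  tau→4  [4 out]
  3: c→0  tau→1  tau→2  [3 out]
  4: a→3  b→7  tau→6  [3 out]
  5: d→7  [1 out]
  6: d→1  tau→7  [2 out]
  7: b→7  tau→2  [2 out]

Answer: DEADLOCK-FREE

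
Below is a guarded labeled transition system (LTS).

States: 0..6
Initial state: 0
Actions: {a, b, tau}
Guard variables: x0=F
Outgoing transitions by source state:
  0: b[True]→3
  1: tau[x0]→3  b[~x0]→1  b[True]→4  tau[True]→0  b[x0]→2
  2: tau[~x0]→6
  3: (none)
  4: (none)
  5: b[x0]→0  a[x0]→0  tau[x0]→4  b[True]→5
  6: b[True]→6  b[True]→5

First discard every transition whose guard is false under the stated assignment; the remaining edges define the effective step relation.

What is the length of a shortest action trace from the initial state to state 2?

Breadth-first toward 2:
  L0 = {0}
  L1 = {3}
2 never appears.

Answer: UNREACHABLE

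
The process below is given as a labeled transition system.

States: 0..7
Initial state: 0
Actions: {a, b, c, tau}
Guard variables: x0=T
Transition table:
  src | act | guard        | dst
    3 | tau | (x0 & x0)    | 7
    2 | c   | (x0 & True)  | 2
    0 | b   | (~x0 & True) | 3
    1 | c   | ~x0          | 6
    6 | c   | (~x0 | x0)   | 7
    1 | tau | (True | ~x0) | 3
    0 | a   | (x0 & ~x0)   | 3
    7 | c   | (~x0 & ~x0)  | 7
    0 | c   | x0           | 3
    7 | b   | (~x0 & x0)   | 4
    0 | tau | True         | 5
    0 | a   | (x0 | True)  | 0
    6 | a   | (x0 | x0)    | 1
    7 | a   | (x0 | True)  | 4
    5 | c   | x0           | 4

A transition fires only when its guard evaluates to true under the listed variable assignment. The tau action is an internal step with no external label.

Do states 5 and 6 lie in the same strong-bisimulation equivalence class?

Refine partition for ~:
  round 0: {{0,1,2,3,4,5,6,7}}
  round 1: {{0},{1,3},{2,5},{4},{6},{7}}
  round 2: {{0},{1},{2},{3},{4},{5},{6},{7}}
stable after 3 split(s): 8 block(s)
class of 5: {5}; class of 6: {6}

Answer: NOT BISIMILAR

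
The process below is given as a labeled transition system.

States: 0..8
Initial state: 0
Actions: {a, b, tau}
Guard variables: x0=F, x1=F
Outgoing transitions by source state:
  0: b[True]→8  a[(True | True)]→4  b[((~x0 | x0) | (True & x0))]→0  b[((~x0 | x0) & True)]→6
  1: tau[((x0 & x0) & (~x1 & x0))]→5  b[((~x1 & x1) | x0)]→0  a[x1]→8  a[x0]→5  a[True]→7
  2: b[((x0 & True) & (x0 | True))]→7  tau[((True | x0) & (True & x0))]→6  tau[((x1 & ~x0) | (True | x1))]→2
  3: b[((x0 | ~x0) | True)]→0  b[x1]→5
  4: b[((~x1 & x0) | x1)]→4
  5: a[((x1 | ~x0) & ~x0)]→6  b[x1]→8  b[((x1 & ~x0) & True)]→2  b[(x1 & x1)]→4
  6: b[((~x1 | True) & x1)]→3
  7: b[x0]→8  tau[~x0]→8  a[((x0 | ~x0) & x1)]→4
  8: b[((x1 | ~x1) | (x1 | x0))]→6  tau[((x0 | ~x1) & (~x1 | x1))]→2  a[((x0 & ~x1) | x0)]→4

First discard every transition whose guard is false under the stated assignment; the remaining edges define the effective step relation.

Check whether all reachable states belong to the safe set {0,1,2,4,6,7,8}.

Safe = {0,1,2,4,6,7,8}
Reach set: {0,2,4,6,8}
  0: ✓
  2: ✓
  4: ✓
  6: ✓
  8: ✓

Answer: INVARIANT HOLDS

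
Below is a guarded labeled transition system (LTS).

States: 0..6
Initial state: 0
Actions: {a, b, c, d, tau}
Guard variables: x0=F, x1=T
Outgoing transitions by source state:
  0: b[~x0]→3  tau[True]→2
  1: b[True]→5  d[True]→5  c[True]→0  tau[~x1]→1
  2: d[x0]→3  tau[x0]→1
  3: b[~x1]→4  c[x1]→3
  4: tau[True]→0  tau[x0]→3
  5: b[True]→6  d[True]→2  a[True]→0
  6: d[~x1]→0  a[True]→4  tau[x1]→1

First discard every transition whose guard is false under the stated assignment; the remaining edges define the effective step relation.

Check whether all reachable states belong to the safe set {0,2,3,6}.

Safe = {0,2,3,6}
Reachable = {0,2,3}
  0: ok
  2: ok
  3: ok

Answer: INVARIANT HOLDS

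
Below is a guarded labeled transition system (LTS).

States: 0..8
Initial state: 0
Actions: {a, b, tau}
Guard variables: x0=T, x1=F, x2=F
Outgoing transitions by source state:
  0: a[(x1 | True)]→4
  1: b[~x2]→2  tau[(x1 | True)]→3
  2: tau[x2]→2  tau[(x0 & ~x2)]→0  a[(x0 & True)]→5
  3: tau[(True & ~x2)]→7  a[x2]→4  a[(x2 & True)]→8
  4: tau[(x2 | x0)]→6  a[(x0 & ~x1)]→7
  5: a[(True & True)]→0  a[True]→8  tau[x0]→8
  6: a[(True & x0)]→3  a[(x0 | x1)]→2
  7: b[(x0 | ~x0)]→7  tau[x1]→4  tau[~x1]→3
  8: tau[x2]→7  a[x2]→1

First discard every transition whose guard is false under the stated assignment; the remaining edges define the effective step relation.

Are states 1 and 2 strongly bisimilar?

Refine partition for ~:
  π0 = {{0,1,2,3,4,5,6,7,8}}
  π1 = {{0,6},{1,7},{2,4,5},{3},{8}}
  π2 = {{0},{1},{2},{3},{4},{5},{6},{7},{8}}
stable after 3 split(s): 9 block(s)
class of 1: {1}; class of 2: {2}

Answer: NOT BISIMILAR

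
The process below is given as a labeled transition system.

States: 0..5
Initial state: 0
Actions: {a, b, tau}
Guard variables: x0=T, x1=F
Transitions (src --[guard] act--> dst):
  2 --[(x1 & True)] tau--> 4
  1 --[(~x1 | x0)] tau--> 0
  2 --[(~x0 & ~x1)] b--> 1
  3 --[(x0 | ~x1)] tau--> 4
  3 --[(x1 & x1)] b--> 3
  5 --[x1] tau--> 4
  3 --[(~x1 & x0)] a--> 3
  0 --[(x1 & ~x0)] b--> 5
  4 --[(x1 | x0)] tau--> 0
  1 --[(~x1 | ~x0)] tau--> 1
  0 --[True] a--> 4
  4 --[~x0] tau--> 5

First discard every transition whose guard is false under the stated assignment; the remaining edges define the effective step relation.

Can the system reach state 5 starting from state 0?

Answer: UNREACHABLE

Working:
After dropping false guards: 6 live edges.
depth 0: {0}
depth 1: {4}  cumulative {0,4}
Reach set: {0,4}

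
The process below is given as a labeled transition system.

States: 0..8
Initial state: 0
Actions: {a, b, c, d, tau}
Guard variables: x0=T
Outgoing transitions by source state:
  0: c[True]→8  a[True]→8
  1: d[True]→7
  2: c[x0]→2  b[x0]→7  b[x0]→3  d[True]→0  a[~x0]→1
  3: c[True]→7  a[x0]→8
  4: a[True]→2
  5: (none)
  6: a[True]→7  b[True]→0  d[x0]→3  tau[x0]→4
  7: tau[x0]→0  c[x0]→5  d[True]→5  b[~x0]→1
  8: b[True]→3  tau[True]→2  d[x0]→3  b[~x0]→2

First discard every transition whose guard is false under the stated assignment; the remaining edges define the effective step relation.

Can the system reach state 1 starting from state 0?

20 transition(s) survive guard evaluation.
Layer 0: {0}
Layer 1: {8}  cumulative {0,8}
Layer 2: {2,3}  cumulative {0,2,3,8}
Layer 3: {7}  cumulative {0,2,3,7,8}
Layer 4: {5}  cumulative {0,2,3,5,7,8}
Reachable = {0,2,3,5,7,8}

Answer: UNREACHABLE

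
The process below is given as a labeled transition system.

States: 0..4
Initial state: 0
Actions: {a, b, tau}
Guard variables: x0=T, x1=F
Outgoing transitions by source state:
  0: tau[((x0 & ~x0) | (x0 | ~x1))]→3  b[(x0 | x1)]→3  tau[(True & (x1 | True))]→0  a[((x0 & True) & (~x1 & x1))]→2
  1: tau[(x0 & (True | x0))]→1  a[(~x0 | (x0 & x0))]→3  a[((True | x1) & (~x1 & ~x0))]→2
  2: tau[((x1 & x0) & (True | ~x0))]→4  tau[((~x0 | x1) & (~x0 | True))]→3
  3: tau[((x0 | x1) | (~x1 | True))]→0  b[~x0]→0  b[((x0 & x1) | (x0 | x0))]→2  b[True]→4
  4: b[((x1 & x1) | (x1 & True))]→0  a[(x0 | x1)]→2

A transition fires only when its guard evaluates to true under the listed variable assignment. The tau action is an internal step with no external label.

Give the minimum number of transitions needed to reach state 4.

Answer: 2

Trace:
BFS to 4:
  depth 0: {0}
  depth 1: {3}
  depth 2: {2,4}
first hit 4 at d=2 via b·b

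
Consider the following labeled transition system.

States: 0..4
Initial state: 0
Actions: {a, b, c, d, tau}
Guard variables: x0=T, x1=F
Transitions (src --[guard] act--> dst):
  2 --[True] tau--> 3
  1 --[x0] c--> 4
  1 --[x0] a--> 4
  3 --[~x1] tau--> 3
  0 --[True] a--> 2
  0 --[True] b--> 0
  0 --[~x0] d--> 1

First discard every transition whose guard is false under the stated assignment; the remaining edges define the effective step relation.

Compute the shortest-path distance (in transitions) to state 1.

Layered search for 1:
  Layer 0: {0}
  Layer 1: {2}
  Layer 2: {3}
1 never appears.

Answer: UNREACHABLE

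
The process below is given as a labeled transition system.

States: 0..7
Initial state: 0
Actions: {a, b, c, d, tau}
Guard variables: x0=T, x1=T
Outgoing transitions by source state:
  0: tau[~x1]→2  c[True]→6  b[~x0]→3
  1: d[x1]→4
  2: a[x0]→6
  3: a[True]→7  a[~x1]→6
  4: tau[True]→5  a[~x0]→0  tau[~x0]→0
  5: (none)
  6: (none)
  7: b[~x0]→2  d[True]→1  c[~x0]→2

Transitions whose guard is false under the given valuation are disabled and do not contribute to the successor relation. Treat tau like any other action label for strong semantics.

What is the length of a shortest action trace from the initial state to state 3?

Breadth-first toward 3:
  depth 0: {0}
  depth 1: {6}
3 never appears.

Answer: UNREACHABLE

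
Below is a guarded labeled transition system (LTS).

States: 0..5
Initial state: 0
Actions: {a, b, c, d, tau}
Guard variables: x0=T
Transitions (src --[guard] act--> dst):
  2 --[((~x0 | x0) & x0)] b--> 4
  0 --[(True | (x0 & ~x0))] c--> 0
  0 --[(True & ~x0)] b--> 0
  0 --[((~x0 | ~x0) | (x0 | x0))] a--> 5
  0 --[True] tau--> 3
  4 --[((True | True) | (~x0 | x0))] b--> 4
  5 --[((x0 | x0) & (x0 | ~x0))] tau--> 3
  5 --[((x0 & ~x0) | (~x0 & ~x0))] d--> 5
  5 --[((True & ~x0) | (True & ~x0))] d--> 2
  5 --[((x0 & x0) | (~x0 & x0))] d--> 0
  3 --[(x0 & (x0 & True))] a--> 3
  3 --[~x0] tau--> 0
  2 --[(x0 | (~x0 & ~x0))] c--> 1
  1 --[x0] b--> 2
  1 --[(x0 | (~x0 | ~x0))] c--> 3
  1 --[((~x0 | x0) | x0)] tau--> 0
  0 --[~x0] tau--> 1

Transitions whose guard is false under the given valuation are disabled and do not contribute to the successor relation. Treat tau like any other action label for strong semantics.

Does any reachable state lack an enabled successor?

Reach set: {0,3,5}
  0: a→5  c→0  tau→3  [3 out]
  3: a→3  [1 out]
  5: d→0  tau→3  [2 out]

Answer: DEADLOCK-FREE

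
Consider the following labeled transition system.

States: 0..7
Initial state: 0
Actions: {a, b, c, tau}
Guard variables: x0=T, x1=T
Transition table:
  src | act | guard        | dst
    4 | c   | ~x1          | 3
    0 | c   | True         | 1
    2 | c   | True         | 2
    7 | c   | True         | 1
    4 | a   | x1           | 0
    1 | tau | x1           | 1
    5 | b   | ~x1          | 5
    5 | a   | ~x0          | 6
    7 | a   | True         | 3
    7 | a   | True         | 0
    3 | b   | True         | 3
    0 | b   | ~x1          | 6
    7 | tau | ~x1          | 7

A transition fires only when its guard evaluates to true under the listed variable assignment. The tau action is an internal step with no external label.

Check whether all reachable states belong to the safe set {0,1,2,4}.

Answer: INVARIANT HOLDS

Analysis:
Safe = {0,1,2,4}
R = {0,1}
  0: ok
  1: ok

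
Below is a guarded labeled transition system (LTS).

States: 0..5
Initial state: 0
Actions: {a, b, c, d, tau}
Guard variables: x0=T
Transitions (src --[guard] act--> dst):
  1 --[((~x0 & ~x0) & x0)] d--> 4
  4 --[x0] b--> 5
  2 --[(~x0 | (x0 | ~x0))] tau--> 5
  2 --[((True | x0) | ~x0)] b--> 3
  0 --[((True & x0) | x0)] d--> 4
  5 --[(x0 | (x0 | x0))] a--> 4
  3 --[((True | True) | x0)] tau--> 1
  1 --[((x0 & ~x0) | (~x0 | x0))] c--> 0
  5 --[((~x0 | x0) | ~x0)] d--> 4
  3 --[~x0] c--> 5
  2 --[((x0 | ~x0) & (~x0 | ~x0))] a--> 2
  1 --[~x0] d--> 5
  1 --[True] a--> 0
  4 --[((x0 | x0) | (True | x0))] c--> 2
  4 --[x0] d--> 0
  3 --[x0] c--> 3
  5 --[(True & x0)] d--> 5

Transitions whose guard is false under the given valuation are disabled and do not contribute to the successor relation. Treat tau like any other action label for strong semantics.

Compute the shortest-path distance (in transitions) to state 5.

Answer: 2

Trace:
BFS to 5:
  depth 0: {0}
  depth 1: {4}
  depth 2: {2,5}
first hit 5 at d=2 via d·b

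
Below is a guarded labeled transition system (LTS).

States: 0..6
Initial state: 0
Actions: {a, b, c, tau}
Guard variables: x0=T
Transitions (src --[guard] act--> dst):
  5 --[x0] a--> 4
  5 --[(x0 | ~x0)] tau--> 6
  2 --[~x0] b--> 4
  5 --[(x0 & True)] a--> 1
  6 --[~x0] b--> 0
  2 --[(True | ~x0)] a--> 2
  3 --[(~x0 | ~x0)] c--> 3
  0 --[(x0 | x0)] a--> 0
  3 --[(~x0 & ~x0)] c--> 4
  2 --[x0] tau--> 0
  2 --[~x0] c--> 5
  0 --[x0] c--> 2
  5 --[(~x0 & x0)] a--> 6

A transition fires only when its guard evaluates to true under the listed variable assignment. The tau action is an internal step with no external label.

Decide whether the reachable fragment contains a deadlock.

Answer: DEADLOCK-FREE

Trace:
Reach set: {0,2}
  0: a→0  c→2  [2 exit(s)]
  2: a→2  tau→0  [2 exit(s)]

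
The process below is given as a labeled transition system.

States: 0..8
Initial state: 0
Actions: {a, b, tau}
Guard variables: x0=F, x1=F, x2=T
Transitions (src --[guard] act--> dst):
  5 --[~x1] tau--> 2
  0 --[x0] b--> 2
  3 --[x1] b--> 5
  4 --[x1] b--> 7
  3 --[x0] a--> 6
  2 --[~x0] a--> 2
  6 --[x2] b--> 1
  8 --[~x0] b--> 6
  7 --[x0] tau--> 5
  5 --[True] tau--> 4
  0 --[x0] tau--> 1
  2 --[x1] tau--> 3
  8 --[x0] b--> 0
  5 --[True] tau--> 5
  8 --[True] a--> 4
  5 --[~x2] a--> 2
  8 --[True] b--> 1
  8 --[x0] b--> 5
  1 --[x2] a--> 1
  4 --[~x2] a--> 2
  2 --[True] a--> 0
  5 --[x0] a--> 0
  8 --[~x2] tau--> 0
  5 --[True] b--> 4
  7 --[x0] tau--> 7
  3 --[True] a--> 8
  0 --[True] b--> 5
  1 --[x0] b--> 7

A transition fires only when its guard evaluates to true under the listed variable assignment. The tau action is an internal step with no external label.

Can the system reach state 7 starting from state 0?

Answer: UNREACHABLE

Trace:
Guard filter leaves 13 enabled edge(s).
depth 0: {0}
depth 1: {5}  now seen {0,5}
depth 2: {2,4}  now seen {0,2,4,5}
Reach set: {0,2,4,5}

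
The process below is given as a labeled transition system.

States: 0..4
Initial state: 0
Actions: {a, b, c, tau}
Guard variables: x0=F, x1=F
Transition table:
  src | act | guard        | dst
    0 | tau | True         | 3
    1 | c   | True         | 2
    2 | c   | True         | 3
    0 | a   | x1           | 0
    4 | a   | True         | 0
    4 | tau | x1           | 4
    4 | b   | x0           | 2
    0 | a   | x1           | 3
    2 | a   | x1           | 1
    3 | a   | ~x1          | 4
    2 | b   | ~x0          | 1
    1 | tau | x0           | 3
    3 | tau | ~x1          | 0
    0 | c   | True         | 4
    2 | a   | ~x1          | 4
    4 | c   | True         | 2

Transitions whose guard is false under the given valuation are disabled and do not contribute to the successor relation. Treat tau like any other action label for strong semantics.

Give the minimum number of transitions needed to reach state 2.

Answer: 2

Trace:
Layered search for 2:
  depth 0: {0}
  depth 1: {3,4}
  depth 2: {2}
2 enters at depth 2; path c·c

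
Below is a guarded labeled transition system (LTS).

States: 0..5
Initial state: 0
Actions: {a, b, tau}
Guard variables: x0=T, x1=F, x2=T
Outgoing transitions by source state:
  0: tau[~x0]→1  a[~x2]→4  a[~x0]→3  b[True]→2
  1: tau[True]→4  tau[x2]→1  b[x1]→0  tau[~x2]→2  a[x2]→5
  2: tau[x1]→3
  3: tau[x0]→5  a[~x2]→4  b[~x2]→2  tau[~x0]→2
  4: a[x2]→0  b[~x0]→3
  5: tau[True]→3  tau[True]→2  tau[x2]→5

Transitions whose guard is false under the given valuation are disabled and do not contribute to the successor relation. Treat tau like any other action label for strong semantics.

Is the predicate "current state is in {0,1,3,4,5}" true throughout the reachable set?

Inv-set: {0,1,3,4,5}
Reach set: {0,2}
  0: ✓
  2: ✗ unsafe
counterexample path to 2: b

Answer: INVARIANT VIOLATED at state 2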